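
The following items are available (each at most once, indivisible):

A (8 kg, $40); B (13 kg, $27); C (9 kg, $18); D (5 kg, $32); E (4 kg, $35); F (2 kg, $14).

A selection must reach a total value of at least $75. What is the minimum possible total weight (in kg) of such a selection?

Subsets with value ≥ 75, sorted by total weight:
- D+E+F: weight 11, value 81
- A+E: weight 12, value 75
- A+E+F: weight 14, value 89
- A+D+F: weight 15, value 86
Minimum weight: 11 kg.

11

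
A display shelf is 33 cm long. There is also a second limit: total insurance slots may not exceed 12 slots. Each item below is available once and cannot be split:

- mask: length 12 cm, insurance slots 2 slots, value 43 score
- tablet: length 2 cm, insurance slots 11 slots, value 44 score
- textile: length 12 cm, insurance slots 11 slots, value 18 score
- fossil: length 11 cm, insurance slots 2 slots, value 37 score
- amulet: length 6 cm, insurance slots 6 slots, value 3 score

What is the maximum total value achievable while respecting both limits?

83 score

Feasible sets respecting both limits:
- mask+fossil+amulet: length 29, insurance slots 10, value 83
- mask+fossil: length 23, insurance slots 4, value 80
- mask+amulet: length 18, insurance slots 8, value 46
Best: 83 score.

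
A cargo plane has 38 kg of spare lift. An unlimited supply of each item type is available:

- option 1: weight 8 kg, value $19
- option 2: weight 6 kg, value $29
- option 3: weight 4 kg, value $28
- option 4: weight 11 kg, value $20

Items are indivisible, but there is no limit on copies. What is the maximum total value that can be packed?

$253

Best value-per-unit is option 3 at 28/4; filling with it alone gives 9×28 = 252.
Optimal mix: 1×option 2 + 8×option 3 → weight 38, value 253.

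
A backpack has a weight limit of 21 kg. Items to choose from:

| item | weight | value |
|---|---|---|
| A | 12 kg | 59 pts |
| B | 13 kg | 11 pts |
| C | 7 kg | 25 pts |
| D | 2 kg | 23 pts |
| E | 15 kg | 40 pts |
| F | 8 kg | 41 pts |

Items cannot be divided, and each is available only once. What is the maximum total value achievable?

Check high-value combinations within 21 kg:
- A+C+D: weight 12+7+2=21, value 59+25+23=107
- A+F: weight 12+8=20, value 59+41=100
- C+D+F: weight 7+2+8=17, value 25+23+41=89
- A+C: weight 12+7=19, value 59+25=84
- A+D: weight 12+2=14, value 59+23=82
Best: 107 pts.

107 pts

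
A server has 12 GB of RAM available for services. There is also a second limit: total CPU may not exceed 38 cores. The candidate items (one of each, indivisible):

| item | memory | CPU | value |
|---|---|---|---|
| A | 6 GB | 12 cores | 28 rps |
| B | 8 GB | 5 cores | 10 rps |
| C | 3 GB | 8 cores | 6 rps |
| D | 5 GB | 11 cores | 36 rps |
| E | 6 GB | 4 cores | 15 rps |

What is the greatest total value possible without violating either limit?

Feasible sets respecting both limits:
- A+D: memory 11, CPU 23, value 64
- D+E: memory 11, CPU 15, value 51
- A+E: memory 12, CPU 16, value 43
Best: 64 rps.

64 rps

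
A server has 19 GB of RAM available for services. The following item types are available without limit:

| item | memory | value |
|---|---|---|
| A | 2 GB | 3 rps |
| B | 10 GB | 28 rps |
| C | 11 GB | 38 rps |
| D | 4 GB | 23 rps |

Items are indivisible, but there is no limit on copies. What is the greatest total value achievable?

Best value-per-unit is D at 23/4; filling with it alone gives 4×23 = 92.
Optimal mix: 1×A + 4×D → memory 18, value 95.

95 rps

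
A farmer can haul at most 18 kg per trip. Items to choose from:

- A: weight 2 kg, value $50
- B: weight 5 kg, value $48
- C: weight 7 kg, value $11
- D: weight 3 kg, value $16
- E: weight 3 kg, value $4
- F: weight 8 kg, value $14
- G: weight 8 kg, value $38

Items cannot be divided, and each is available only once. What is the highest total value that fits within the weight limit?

$152

This is a 0/1 knapsack; check combinations near the capacity.
- A+B+D+G: weight 2+5+3+8=18, value 50+48+16+38=152
- A+B+E+G: weight 2+5+3+8=18, value 50+48+4+38=140
- A+B+G: weight 2+5+8=15, value 50+48+38=136
- A+B+D+F: weight 2+5+3+8=18, value 50+48+16+14=128
Best: $152.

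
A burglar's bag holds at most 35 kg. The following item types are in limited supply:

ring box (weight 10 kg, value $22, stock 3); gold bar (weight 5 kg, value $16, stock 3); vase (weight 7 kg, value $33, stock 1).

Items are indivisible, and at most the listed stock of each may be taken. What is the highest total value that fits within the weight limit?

$103

Top feasible selections:
- 1×ring box + 3×gold bar + 1×vase: weight 32, value 103
- 2×ring box + 1×gold bar + 1×vase: weight 32, value 93
- 2×ring box + 3×gold bar: weight 35, value 92
- 1×ring box + 2×gold bar + 1×vase: weight 27, value 87
Best: $103.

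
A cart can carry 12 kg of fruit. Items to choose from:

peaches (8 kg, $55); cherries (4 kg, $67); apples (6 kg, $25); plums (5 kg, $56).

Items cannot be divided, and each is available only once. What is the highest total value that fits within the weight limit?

This is a 0/1 knapsack; check combinations near the capacity.
- cherries+plums: weight 4+5=9, value 67+56=123
- peaches+cherries: weight 8+4=12, value 55+67=122
- cherries+apples: weight 4+6=10, value 67+25=92
Best: $123.

$123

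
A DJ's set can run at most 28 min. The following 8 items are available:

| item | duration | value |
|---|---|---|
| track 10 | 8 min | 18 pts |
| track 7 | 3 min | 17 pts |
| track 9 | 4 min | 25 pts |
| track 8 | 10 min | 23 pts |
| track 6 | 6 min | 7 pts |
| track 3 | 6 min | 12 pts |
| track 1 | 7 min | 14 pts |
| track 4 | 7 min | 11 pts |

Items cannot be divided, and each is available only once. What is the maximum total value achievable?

This is a 0/1 knapsack; check combinations near the capacity.
- track 10+track 7+track 9+track 3+track 1: duration 8+3+4+6+7=28, value 18+17+25+12+14=86
- track 10+track 7+track 9+track 8: duration 8+3+4+10=25, value 18+17+25+23=83
- track 10+track 7+track 9+track 3+track 4: duration 8+3+4+6+7=28, value 18+17+25+12+11=83
Best: 86 pts.

86 pts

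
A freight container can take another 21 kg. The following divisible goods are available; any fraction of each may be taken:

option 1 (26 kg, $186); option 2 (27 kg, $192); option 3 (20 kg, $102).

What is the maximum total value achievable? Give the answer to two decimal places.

Take in order of value per unit:
- option 1 (186/26 per unit): 21 of 26 → value 21×186/26 = 150.2308, running total 150.23
Total 150.23.

150.23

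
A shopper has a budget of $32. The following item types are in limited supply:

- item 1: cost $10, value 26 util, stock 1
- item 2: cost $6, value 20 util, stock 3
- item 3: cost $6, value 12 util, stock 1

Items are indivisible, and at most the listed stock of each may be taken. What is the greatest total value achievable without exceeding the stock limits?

Top feasible selections:
- 1×item 1 + 3×item 2: cost 28, value 86
- 1×item 1 + 2×item 2 + 1×item 3: cost 28, value 78
- 3×item 2 + 1×item 3: cost 24, value 72
- 1×item 1 + 2×item 2: cost 22, value 66
Best: 86 util.

86 util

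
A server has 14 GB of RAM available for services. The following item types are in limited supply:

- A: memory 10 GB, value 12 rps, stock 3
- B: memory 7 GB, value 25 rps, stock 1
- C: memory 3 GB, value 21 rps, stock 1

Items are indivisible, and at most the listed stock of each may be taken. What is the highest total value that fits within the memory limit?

46 rps

Top feasible selections:
- 1×B + 1×C: memory 10, value 46
- 1×A + 1×C: memory 13, value 33
- 1×B: memory 7, value 25
Best: 46 rps.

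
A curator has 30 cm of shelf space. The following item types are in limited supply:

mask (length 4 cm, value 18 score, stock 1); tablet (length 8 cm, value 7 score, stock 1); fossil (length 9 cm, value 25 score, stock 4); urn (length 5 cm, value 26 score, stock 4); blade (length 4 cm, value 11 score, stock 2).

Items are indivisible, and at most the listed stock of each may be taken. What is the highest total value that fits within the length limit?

Top feasible selections:
- 1×mask + 4×urn + 1×blade: length 28, value 133
- 1×fossil + 4×urn: length 29, value 129
- 4×urn + 2×blade: length 28, value 126
- 1×mask + 4×urn: length 24, value 122
Best: 133 score.

133 score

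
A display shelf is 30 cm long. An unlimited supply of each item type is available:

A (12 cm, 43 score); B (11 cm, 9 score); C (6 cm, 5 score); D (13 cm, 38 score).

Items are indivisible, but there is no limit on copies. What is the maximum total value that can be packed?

Best value-per-unit is A at 43/12; filling with it alone gives 2×43 = 86.
Optimal mix: 2×A + 1×C → length 30, value 91.

91 score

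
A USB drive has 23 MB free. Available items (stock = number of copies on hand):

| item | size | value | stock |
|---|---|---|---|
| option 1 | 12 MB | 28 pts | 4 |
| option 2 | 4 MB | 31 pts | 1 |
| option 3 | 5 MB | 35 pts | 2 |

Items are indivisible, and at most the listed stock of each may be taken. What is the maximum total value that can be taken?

101 pts

Top feasible selections:
- 1×option 2 + 2×option 3: size 14, value 101
- 1×option 1 + 2×option 3: size 22, value 98
- 1×option 1 + 1×option 2 + 1×option 3: size 21, value 94
- 2×option 3: size 10, value 70
Best: 101 pts.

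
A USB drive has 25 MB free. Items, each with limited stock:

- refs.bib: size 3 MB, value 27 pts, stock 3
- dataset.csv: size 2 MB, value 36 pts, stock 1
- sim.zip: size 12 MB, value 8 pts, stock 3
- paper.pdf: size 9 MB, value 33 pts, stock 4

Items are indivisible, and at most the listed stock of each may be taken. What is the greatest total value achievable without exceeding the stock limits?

150 pts

Top feasible selections:
- 3×refs.bib + 1×dataset.csv + 1×paper.pdf: size 20, value 150
- 1×refs.bib + 1×dataset.csv + 2×paper.pdf: size 23, value 129
Best: 150 pts.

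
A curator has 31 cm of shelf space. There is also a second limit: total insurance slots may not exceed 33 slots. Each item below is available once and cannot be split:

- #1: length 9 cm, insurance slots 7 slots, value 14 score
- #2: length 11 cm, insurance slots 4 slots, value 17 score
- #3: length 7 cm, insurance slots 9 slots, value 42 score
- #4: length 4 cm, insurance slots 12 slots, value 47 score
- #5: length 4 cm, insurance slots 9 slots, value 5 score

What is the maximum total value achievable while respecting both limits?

Feasible sets respecting both limits:
- #1+#2+#3+#4: length 31, insurance slots 32, value 120
- #2+#3+#4: length 22, insurance slots 25, value 106
- #1+#3+#4: length 20, insurance slots 28, value 103
Best: 120 score.

120 score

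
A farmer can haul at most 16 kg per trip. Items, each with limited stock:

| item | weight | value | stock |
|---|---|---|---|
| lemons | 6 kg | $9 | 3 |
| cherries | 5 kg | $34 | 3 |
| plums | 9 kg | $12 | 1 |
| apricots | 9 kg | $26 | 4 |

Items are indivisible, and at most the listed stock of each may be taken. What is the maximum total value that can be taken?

$102

Best selections within weight 16 and stock limits:
- 3×cherries: weight 15, value 102
- 1×lemons + 2×cherries: weight 16, value 77
Best: $102.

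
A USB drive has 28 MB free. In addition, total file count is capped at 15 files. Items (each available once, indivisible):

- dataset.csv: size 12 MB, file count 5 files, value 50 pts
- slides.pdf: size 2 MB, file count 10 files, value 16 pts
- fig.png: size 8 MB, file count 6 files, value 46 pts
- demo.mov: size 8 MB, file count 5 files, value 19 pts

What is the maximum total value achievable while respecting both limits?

96 pts

Feasible sets respecting both limits:
- dataset.csv+fig.png: size 20, file count 11, value 96
- dataset.csv+demo.mov: size 20, file count 10, value 69
- dataset.csv+slides.pdf: size 14, file count 15, value 66
- fig.png+demo.mov: size 16, file count 11, value 65
Best: 96 pts.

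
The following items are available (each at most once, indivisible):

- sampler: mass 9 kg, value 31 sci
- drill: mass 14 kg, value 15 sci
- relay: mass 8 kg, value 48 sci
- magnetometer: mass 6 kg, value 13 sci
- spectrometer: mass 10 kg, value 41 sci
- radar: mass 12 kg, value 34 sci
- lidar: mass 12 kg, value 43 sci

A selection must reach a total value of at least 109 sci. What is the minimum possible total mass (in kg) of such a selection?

Subsets with value ≥ 109, sorted by total mass:
- sampler+relay+spectrometer: mass 27, value 120
- sampler+relay+lidar: mass 29, value 122
- sampler+relay+radar: mass 29, value 113
Minimum mass: 27 kg.

27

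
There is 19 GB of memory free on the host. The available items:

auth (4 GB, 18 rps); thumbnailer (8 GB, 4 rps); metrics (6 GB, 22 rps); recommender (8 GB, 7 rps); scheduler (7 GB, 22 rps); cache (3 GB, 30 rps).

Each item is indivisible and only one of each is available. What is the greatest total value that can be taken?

This is a 0/1 knapsack; check combinations near the capacity.
- metrics+scheduler+cache: memory 6+7+3=16, value 22+22+30=74
- auth+metrics+cache: memory 4+6+3=13, value 18+22+30=70
- auth+scheduler+cache: memory 4+7+3=14, value 18+22+30=70
Best: 74 rps.

74 rps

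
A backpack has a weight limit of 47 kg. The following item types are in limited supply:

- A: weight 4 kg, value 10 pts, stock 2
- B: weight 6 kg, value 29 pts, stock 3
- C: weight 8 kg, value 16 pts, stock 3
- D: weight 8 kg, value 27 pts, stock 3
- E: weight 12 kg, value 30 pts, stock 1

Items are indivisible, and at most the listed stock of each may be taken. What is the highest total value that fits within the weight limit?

178 pts

Top feasible selections:
- 1×A + 3×B + 3×D: weight 46, value 178
- 3×B + 2×D + 1×E: weight 46, value 171
Best: 178 pts.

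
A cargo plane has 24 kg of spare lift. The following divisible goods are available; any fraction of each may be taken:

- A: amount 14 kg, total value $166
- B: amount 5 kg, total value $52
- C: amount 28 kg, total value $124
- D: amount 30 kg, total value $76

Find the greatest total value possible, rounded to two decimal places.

240.14

Take in order of value per unit:
- A (166/14 per unit): all 14 → value 166, running total 166.00
- B (52/5 per unit): all 5 → value 52, running total 218.00
- C (124/28 per unit): 5 of 28 → value 5×124/28 = 22.1429, running total 240.14
Total 240.14.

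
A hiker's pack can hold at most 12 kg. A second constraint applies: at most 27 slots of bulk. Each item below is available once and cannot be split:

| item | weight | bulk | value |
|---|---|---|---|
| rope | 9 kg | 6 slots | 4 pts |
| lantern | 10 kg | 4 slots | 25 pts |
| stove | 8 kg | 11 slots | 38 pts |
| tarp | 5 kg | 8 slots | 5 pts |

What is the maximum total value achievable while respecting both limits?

38 pts

Feasible sets respecting both limits:
- stove: weight 8, bulk 11, value 38
- lantern: weight 10, bulk 4, value 25
- tarp: weight 5, bulk 8, value 5
Best: 38 pts.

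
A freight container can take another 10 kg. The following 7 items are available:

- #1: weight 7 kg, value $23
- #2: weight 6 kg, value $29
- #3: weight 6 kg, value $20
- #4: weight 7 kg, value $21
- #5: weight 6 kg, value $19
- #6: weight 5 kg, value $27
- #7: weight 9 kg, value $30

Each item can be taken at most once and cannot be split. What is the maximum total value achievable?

This is a 0/1 knapsack; check combinations near the capacity.
- #7: weight 9, value 30
- #2: weight 6, value 29
- #6: weight 5, value 27
Best: $30.

$30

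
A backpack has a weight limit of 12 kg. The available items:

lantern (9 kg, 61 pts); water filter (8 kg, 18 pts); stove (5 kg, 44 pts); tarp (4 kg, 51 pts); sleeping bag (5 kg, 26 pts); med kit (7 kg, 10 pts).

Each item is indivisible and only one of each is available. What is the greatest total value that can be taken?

This is a 0/1 knapsack; check combinations near the capacity.
- stove+tarp: weight 5+4=9, value 44+51=95
- tarp+sleeping bag: weight 4+5=9, value 51+26=77
- stove+sleeping bag: weight 5+5=10, value 44+26=70
- water filter+tarp: weight 8+4=12, value 18+51=69
Best: 95 pts.

95 pts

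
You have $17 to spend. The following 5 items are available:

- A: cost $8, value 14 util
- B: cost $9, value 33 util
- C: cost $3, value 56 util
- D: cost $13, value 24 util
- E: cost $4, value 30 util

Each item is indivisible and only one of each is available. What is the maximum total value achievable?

Check high-value combinations within $17:
- B+C+E: cost 9+3+4=16, value 33+56+30=119
- A+C+E: cost 8+3+4=15, value 14+56+30=100
- B+C: cost 9+3=12, value 33+56=89
Best: 119 util.

119 util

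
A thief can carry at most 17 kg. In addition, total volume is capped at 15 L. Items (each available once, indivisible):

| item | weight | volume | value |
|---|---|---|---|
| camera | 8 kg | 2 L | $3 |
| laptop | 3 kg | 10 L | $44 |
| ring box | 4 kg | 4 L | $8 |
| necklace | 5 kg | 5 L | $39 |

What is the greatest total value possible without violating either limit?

Feasible sets respecting both limits:
- laptop+necklace: weight 8, volume 15, value 83
- laptop+ring box: weight 7, volume 14, value 52
- camera+ring box+necklace: weight 17, volume 11, value 50
Best: $83.

$83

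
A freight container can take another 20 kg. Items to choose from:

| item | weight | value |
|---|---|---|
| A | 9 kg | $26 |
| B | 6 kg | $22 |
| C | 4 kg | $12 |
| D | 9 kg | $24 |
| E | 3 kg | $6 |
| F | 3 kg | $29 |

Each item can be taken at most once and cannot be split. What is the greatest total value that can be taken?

Check high-value combinations within 20 kg:
- A+B+F: weight 9+6+3=18, value 26+22+29=77
- B+D+F: weight 6+9+3=18, value 22+24+29=75
- A+C+E+F: weight 9+4+3+3=19, value 26+12+6+29=73
- C+D+E+F: weight 4+9+3+3=19, value 12+24+6+29=71
- B+C+E+F: weight 6+4+3+3=16, value 22+12+6+29=69
Best: $77.

$77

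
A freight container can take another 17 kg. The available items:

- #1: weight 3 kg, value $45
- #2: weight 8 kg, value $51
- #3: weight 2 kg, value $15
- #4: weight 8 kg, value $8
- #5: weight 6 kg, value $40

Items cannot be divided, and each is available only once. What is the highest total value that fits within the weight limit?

$136

Check high-value combinations within 17 kg:
- #1+#2+#5: weight 3+8+6=17, value 45+51+40=136
- #1+#2+#3: weight 3+8+2=13, value 45+51+15=111
- #2+#3+#5: weight 8+2+6=16, value 51+15+40=106
Best: $136.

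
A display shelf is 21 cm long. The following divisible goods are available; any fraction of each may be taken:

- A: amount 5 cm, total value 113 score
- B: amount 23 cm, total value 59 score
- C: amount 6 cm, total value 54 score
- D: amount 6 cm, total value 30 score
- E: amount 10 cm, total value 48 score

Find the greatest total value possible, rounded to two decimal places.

Take in order of value per unit:
- A (113/5 per unit): all 5 → value 113, running total 113.00
- C (54/6 per unit): all 6 → value 54, running total 167.00
- D (30/6 per unit): all 6 → value 30, running total 197.00
- E (48/10 per unit): 4 of 10 → value 4×48/10 = 19.2000, running total 216.20
Total 216.20.

216.20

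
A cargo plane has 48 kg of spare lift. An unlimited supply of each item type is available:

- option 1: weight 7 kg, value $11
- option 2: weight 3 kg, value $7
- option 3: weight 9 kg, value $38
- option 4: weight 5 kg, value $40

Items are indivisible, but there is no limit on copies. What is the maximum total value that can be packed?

$367

Best value-per-unit is option 4 at 40/5; filling with it alone gives 9×40 = 360.
Optimal mix: 1×option 2 + 9×option 4 → weight 48, value 367.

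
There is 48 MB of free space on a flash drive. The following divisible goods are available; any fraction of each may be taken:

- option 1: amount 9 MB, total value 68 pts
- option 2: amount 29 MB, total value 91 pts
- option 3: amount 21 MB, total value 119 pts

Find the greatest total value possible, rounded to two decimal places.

Take in order of value per unit:
- option 1 (68/9 per unit): all 9 → value 68, running total 68.00
- option 3 (119/21 per unit): all 21 → value 119, running total 187.00
- option 2 (91/29 per unit): 18 of 29 → value 18×91/29 = 56.4828, running total 243.48
Total 243.48.

243.48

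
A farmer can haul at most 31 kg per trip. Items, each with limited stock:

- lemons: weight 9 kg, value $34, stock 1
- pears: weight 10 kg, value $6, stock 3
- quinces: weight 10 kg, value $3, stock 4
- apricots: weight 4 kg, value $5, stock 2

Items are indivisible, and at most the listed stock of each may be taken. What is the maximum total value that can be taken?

Top feasible selections:
- 1×lemons + 1×pears + 2×apricots: weight 27, value 50
- 1×lemons + 1×quinces + 2×apricots: weight 27, value 47
- 1×lemons + 2×pears: weight 29, value 46
Best: $50.

$50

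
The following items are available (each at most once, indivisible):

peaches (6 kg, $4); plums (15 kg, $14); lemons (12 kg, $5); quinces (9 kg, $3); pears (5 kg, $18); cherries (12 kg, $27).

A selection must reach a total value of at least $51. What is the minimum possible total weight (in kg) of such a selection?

32

Subsets with value ≥ 51, sorted by total weight:
- plums+pears+cherries: weight 32, value 59
- peaches+quinces+pears+cherries: weight 32, value 52
- peaches+lemons+pears+cherries: weight 35, value 54
- peaches+plums+pears+cherries: weight 38, value 63
Minimum weight: 32 kg.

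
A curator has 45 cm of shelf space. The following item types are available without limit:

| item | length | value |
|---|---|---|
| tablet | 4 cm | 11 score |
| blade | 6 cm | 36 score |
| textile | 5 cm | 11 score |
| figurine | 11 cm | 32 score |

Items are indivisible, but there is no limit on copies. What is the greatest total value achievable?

252 score

Best value-per-unit is blade at 36/6, and filling with it alone uses length 7×6=42. No mix of the others beats 7×36 = 252.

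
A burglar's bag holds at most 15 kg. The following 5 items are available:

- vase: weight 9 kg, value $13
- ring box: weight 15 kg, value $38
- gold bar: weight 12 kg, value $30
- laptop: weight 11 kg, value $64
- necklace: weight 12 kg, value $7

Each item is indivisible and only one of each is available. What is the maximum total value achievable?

$64

Check high-value combinations within 15 kg:
- laptop: weight 11, value 64
- ring box: weight 15, value 38
- gold bar: weight 12, value 30
Best: $64.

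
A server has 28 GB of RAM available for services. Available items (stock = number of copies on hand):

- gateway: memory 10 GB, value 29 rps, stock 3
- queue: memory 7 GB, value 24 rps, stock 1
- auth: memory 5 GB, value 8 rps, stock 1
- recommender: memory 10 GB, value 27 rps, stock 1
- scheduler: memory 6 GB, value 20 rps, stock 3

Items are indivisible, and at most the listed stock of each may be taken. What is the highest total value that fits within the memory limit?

Top feasible selections:
- 1×gateway + 3×scheduler: memory 28, value 89
- 1×recommender + 3×scheduler: memory 28, value 87
- 1×queue + 3×scheduler: memory 25, value 84
- 2×gateway + 1×queue: memory 27, value 82
Best: 89 rps.

89 rps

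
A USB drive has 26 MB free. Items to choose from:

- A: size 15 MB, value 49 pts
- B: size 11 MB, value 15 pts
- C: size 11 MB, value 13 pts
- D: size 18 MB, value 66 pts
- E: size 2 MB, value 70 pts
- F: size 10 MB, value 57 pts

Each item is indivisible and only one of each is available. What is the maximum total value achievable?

142 pts

Check high-value combinations within 26 MB:
- B+E+F: size 11+2+10=23, value 15+70+57=142
- C+E+F: size 11+2+10=23, value 13+70+57=140
- D+E: size 18+2=20, value 66+70=136
Best: 142 pts.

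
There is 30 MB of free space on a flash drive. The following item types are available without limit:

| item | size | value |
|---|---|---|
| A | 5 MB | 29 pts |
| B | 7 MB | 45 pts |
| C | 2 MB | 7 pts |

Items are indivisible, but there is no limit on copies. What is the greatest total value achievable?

Best value-per-unit is B at 45/7; filling with it alone gives 4×45 = 180.
Optimal mix: 4×B + 1×C → size 30, value 187.

187 pts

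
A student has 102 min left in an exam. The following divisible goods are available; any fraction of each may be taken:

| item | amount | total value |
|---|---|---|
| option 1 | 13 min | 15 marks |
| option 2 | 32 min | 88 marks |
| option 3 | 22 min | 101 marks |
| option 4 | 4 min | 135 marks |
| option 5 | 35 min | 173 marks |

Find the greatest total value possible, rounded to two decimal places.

507.38

Take in order of value per unit:
- option 4 (135/4 per unit): all 4 → value 135, running total 135.00
- option 5 (173/35 per unit): all 35 → value 173, running total 308.00
- option 3 (101/22 per unit): all 22 → value 101, running total 409.00
- option 2 (88/32 per unit): all 32 → value 88, running total 497.00
- option 1 (15/13 per unit): 9 of 13 → value 9×15/13 = 10.3846, running total 507.38
Total 507.38.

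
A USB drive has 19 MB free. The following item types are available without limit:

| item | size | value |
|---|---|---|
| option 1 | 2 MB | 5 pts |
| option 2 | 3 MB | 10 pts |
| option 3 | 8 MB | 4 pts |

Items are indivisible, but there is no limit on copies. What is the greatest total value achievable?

60 pts

Best value-per-unit is option 2 at 10/3; filling with it alone gives 6×10 = 60.
Optimal mix: 2×option 1 + 5×option 2 → size 19, value 60.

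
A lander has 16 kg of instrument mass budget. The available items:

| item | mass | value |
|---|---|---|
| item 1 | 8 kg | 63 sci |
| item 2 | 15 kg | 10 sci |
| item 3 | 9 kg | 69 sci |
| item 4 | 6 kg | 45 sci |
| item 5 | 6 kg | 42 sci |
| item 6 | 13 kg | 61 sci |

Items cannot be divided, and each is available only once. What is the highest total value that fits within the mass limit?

114 sci

This is a 0/1 knapsack; check combinations near the capacity.
- item 3+item 4: mass 9+6=15, value 69+45=114
- item 3+item 5: mass 9+6=15, value 69+42=111
- item 1+item 4: mass 8+6=14, value 63+45=108
- item 1+item 5: mass 8+6=14, value 63+42=105
Best: 114 sci.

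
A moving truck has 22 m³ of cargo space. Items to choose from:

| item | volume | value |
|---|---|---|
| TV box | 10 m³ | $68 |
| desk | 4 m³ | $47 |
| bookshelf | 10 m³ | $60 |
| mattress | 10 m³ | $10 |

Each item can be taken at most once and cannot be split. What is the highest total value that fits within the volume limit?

Check high-value combinations within 22 m³:
- TV box+bookshelf: volume 10+10=20, value 68+60=128
- TV box+desk: volume 10+4=14, value 68+47=115
- desk+bookshelf: volume 4+10=14, value 47+60=107
Best: $128.

$128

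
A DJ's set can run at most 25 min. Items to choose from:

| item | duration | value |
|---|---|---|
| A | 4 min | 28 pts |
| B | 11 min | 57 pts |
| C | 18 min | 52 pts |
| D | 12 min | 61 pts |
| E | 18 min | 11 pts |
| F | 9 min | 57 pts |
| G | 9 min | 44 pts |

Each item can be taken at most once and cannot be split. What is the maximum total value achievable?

146 pts

Check high-value combinations within 25 min:
- A+D+F: duration 4+12+9=25, value 28+61+57=146
- A+B+F: duration 4+11+9=24, value 28+57+57=142
- A+D+G: duration 4+12+9=25, value 28+61+44=133
- A+F+G: duration 4+9+9=22, value 28+57+44=129
Best: 146 pts.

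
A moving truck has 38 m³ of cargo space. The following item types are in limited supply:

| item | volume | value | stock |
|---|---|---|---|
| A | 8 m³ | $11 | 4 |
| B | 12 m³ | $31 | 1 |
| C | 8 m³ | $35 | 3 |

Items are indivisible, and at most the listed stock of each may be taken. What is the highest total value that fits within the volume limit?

Best selections within volume 38 and stock limits:
- 1×B + 3×C: volume 36, value 136
- 1×A + 3×C: volume 32, value 116
- 1×A + 1×B + 2×C: volume 36, value 112
- 3×C: volume 24, value 105
Best: $136.

$136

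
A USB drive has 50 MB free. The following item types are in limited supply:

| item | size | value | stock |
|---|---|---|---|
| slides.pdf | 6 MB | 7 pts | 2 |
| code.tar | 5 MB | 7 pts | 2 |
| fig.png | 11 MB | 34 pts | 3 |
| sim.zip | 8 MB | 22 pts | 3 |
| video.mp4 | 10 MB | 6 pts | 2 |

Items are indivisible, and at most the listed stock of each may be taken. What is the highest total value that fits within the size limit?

146 pts

Best selections within size 50 and stock limits:
- 3×fig.png + 2×sim.zip: size 49, value 146
- 2×fig.png + 3×sim.zip: size 46, value 134
- 1×code.tar + 3×fig.png + 1×sim.zip: size 46, value 131
- 1×slides.pdf + 3×fig.png + 1×sim.zip: size 47, value 131
Best: 146 pts.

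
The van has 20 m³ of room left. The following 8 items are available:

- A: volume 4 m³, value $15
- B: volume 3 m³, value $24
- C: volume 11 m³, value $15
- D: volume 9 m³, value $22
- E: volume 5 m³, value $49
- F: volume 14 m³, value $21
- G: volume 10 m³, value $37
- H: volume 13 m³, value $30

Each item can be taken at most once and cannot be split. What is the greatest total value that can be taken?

$110

This is a 0/1 knapsack; check combinations near the capacity.
- B+E+G: volume 3+5+10=18, value 24+49+37=110
- A+E+G: volume 4+5+10=19, value 15+49+37=101
- B+D+E: volume 3+9+5=17, value 24+22+49=95
Best: $110.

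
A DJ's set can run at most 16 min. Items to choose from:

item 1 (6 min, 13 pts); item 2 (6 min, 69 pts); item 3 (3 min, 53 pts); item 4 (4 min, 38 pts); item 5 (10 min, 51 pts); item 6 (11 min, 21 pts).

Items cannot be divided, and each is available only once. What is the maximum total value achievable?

160 pts

Check high-value combinations within 16 min:
- item 2+item 3+item 4: duration 6+3+4=13, value 69+53+38=160
- item 1+item 2+item 3: duration 6+6+3=15, value 13+69+53=135
- item 2+item 3: duration 6+3=9, value 69+53=122
- item 1+item 2+item 4: duration 6+6+4=16, value 13+69+38=120
Best: 160 pts.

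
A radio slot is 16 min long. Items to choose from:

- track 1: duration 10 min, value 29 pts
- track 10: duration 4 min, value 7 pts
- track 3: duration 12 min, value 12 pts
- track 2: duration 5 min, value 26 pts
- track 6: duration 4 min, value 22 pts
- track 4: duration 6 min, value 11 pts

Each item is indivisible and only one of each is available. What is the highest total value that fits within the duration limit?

Check high-value combinations within 16 min:
- track 2+track 6+track 4: duration 5+4+6=15, value 26+22+11=59
- track 10+track 2+track 6: duration 4+5+4=13, value 7+26+22=55
- track 1+track 2: duration 10+5=15, value 29+26=55
- track 1+track 6: duration 10+4=14, value 29+22=51
- track 2+track 6: duration 5+4=9, value 26+22=48
Best: 59 pts.

59 pts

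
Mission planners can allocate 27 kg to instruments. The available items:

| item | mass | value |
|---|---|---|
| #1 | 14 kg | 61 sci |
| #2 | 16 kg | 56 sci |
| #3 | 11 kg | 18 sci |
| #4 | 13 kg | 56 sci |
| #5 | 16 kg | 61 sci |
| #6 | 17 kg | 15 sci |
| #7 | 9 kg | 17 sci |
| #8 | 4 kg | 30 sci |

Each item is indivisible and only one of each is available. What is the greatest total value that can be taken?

Check high-value combinations within 27 kg:
- #1+#4: mass 14+13=27, value 61+56=117
- #1+#7+#8: mass 14+9+4=27, value 61+17+30=108
- #4+#7+#8: mass 13+9+4=26, value 56+17+30=103
- #1+#8: mass 14+4=18, value 61+30=91
- #5+#8: mass 16+4=20, value 61+30=91
Best: 117 sci.

117 sci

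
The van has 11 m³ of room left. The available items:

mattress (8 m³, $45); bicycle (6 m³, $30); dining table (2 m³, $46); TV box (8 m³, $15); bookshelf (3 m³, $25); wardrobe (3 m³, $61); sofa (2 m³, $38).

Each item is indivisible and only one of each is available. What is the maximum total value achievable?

Check high-value combinations within 11 m³:
- dining table+bookshelf+wardrobe+sofa: volume 2+3+3+2=10, value 46+25+61+38=170
- dining table+wardrobe+sofa: volume 2+3+2=7, value 46+61+38=145
- bicycle+dining table+wardrobe: volume 6+2+3=11, value 30+46+61=137
Best: $170.

$170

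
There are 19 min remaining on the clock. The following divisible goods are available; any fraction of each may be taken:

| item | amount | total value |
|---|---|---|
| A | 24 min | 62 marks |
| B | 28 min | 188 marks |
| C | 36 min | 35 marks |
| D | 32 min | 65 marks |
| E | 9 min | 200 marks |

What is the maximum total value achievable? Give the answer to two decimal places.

267.14

Take in order of value per unit:
- E (200/9 per unit): all 9 → value 200, running total 200.00
- B (188/28 per unit): 10 of 28 → value 10×188/28 = 67.1429, running total 267.14
Total 267.14.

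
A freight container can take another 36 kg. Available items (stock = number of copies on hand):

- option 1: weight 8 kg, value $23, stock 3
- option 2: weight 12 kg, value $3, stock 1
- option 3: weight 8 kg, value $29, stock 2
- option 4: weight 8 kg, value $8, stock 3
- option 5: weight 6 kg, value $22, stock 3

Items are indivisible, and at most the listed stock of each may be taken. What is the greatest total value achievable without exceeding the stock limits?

Best selections within weight 36 and stock limits:
- 1×option 1 + 2×option 3 + 2×option 5: weight 36, value 125
- 2×option 3 + 3×option 5: weight 34, value 124
Best: $125.

$125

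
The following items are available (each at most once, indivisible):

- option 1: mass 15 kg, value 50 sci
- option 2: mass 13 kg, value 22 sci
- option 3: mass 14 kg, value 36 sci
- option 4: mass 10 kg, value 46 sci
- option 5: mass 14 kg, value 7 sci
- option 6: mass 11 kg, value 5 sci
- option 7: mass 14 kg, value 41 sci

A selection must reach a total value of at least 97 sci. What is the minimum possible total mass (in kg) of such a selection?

Subsets with value ≥ 97, sorted by total mass:
- option 1+option 4+option 6: mass 36, value 101
- option 2+option 4+option 7: mass 37, value 109
- option 2+option 3+option 4: mass 37, value 104
- option 3+option 4+option 7: mass 38, value 123
Minimum mass: 36 kg.

36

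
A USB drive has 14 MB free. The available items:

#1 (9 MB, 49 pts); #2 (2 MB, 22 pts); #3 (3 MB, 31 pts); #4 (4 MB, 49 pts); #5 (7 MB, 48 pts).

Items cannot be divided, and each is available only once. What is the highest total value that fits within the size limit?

Check high-value combinations within 14 MB:
- #3+#4+#5: size 3+4+7=14, value 31+49+48=128
- #2+#4+#5: size 2+4+7=13, value 22+49+48=119
- #2+#3+#4: size 2+3+4=9, value 22+31+49=102
- #1+#2+#3: size 9+2+3=14, value 49+22+31=102
- #2+#3+#5: size 2+3+7=12, value 22+31+48=101
Best: 128 pts.

128 pts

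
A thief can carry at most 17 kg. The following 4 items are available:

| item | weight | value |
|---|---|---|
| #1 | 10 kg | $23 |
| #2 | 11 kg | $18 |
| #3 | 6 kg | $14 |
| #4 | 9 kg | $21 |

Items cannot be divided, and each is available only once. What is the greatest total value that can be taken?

Check high-value combinations within 17 kg:
- #1+#3: weight 10+6=16, value 23+14=37
- #3+#4: weight 6+9=15, value 14+21=35
- #2+#3: weight 11+6=17, value 18+14=32
- #1: weight 10, value 23
- #4: weight 9, value 21
Best: $37.

$37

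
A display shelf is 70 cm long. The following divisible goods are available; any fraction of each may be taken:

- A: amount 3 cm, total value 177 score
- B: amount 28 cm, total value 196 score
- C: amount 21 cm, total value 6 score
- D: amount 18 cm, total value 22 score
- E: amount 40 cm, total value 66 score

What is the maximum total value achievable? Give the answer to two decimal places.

Take in order of value per unit:
- A (177/3 per unit): all 3 → value 177, running total 177.00
- B (196/28 per unit): all 28 → value 196, running total 373.00
- E (66/40 per unit): 39 of 40 → value 39×66/40 = 64.3500, running total 437.35
Total 437.35.

437.35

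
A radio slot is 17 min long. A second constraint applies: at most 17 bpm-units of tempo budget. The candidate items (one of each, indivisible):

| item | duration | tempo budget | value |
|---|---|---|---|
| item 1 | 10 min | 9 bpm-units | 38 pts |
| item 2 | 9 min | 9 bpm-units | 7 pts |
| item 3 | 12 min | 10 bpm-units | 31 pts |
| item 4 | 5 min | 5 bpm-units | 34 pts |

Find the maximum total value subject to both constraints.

Feasible sets respecting both limits:
- item 1+item 4: duration 15, tempo budget 14, value 72
- item 3+item 4: duration 17, tempo budget 15, value 65
- item 2+item 4: duration 14, tempo budget 14, value 41
Best: 72 pts.

72 pts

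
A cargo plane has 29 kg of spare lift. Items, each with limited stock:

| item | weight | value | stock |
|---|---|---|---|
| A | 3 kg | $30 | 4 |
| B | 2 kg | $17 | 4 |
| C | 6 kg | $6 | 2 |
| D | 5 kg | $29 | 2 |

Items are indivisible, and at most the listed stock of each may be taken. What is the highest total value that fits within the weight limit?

$229

Best selections within weight 29 and stock limits:
- 4×A + 3×B + 2×D: weight 28, value 229
- 4×A + 4×B + 1×D: weight 25, value 217
- 3×A + 4×B + 2×D: weight 27, value 216
- 4×A + 2×B + 2×D: weight 26, value 212
Best: $229.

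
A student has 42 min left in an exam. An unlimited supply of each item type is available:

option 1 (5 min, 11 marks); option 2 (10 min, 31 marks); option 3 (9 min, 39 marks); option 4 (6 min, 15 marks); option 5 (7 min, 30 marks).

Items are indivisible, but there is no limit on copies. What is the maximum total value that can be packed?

Best value-per-unit is option 3 at 39/9; filling with it alone gives 4×39 = 156.
Optimal mix: 6×option 5 → time 42, value 180.

180 marks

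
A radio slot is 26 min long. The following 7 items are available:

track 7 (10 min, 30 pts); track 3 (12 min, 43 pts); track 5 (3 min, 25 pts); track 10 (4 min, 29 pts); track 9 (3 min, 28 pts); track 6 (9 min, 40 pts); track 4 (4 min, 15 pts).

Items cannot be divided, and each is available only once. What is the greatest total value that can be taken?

140 pts

Check high-value combinations within 26 min:
- track 3+track 5+track 10+track 9+track 4: duration 12+3+4+3+4=26, value 43+25+29+28+15=140
- track 5+track 10+track 9+track 6+track 4: duration 3+4+3+9+4=23, value 25+29+28+40+15=137
- track 7+track 5+track 10+track 9+track 4: duration 10+3+4+3+4=24, value 30+25+29+28+15=127
Best: 140 pts.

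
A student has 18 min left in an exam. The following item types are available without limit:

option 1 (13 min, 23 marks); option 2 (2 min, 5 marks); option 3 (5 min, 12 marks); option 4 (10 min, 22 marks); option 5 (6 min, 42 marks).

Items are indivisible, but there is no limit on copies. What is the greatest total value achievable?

126 marks

Best value-per-unit is option 5 at 42/6, and filling with it alone uses time 3×6=18. No mix of the others beats 3×42 = 126.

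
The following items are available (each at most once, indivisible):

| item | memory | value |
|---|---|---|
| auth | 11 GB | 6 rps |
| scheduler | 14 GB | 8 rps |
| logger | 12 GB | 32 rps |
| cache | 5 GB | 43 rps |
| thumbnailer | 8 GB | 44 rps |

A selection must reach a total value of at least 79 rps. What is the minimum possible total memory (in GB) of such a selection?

13

Subsets with value ≥ 79, sorted by total memory:
- cache+thumbnailer: memory 13, value 87
- auth+cache+thumbnailer: memory 24, value 93
- logger+cache+thumbnailer: memory 25, value 119
- scheduler+cache+thumbnailer: memory 27, value 95
Minimum memory: 13 GB.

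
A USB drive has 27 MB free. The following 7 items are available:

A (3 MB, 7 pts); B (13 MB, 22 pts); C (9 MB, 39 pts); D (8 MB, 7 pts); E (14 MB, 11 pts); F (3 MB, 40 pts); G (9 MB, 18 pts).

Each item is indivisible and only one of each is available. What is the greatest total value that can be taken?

Check high-value combinations within 27 MB:
- A+C+F+G: size 3+9+3+9=24, value 7+39+40+18=104
- B+C+F: size 13+9+3=25, value 22+39+40=101
- C+F+G: size 9+3+9=21, value 39+40+18=97
- A+C+D+F: size 3+9+8+3=23, value 7+39+7+40=93
Best: 104 pts.

104 pts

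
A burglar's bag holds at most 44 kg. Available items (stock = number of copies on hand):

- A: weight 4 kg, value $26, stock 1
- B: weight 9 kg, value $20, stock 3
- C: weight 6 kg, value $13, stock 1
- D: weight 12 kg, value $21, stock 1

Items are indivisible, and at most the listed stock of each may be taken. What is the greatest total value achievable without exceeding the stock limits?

$107

Best selections within weight 44 and stock limits:
- 1×A + 3×B + 1×D: weight 43, value 107
- 1×A + 2×B + 1×C + 1×D: weight 40, value 100
- 1×A + 3×B + 1×C: weight 37, value 99
- 1×A + 2×B + 1×D: weight 34, value 87
Best: $107.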